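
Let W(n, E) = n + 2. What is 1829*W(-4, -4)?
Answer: -3658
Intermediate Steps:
W(n, E) = 2 + n
1829*W(-4, -4) = 1829*(2 - 4) = 1829*(-2) = -3658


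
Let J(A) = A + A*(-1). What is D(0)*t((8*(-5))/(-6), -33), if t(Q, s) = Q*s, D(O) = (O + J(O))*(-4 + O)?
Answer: 0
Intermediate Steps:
J(A) = 0 (J(A) = A - A = 0)
D(O) = O*(-4 + O) (D(O) = (O + 0)*(-4 + O) = O*(-4 + O))
D(0)*t((8*(-5))/(-6), -33) = (0*(-4 + 0))*(((8*(-5))/(-6))*(-33)) = (0*(-4))*(-40*(-⅙)*(-33)) = 0*((20/3)*(-33)) = 0*(-220) = 0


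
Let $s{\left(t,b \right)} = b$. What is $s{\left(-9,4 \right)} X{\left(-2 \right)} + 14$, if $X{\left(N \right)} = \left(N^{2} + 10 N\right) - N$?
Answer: $-42$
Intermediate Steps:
$X{\left(N \right)} = N^{2} + 9 N$
$s{\left(-9,4 \right)} X{\left(-2 \right)} + 14 = 4 \left(- 2 \left(9 - 2\right)\right) + 14 = 4 \left(\left(-2\right) 7\right) + 14 = 4 \left(-14\right) + 14 = -56 + 14 = -42$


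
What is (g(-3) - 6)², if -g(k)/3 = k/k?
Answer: 81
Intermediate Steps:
g(k) = -3 (g(k) = -3*k/k = -3*1 = -3)
(g(-3) - 6)² = (-3 - 6)² = (-9)² = 81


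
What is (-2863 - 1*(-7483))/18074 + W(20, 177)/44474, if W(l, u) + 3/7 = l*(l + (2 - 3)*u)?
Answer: 74354887/401911538 ≈ 0.18500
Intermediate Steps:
W(l, u) = -3/7 + l*(l - u) (W(l, u) = -3/7 + l*(l + (2 - 3)*u) = -3/7 + l*(l - u))
(-2863 - 1*(-7483))/18074 + W(20, 177)/44474 = (-2863 - 1*(-7483))/18074 + (-3/7 + 20**2 - 1*20*177)/44474 = (-2863 + 7483)*(1/18074) + (-3/7 + 400 - 3540)*(1/44474) = 4620*(1/18074) - 21983/7*1/44474 = 330/1291 - 21983/311318 = 74354887/401911538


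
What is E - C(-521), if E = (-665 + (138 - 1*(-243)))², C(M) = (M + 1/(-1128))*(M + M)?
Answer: -260695985/564 ≈ -4.6223e+5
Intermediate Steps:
C(M) = 2*M*(-1/1128 + M) (C(M) = (M - 1/1128)*(2*M) = (-1/1128 + M)*(2*M) = 2*M*(-1/1128 + M))
E = 80656 (E = (-665 + (138 + 243))² = (-665 + 381)² = (-284)² = 80656)
E - C(-521) = 80656 - (-521)*(-1 + 1128*(-521))/564 = 80656 - (-521)*(-1 - 587688)/564 = 80656 - (-521)*(-587689)/564 = 80656 - 1*306185969/564 = 80656 - 306185969/564 = -260695985/564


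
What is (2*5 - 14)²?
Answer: 16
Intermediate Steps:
(2*5 - 14)² = (10 - 14)² = (-4)² = 16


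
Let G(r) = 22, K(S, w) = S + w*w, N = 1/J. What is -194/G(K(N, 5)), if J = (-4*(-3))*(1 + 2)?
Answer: -97/11 ≈ -8.8182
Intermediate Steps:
J = 36 (J = 12*3 = 36)
N = 1/36 ≈ 0.027778
K(S, w) = S + w²
-194/G(K(N, 5)) = -194/22 = -194*1/22 = -97/11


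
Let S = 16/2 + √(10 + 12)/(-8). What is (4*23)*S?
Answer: 736 - 23*√22/2 ≈ 682.06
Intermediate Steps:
S = 8 - √22/8 (S = 16*(½) + √22*(-⅛) = 8 - √22/8 ≈ 7.4137)
(4*23)*S = (4*23)*(8 - √22/8) = 92*(8 - √22/8) = 736 - 23*√22/2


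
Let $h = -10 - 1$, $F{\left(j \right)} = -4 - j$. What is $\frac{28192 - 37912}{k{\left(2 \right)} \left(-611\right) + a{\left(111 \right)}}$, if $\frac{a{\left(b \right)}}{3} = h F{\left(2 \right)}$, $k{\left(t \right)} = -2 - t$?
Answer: $- \frac{4860}{1321} \approx -3.679$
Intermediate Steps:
$h = -11$ ($h = -10 - 1 = -11$)
$a{\left(b \right)} = 198$ ($a{\left(b \right)} = 3 \left(- 11 \left(-4 - 2\right)\right) = 3 \left(\left(-11\right) \left(-6\right)\right) = 3 \cdot 66 = 198$)
$\frac{28192 - 37912}{k{\left(2 \right)} \left(-611\right) + a{\left(111 \right)}} = \frac{28192 - 37912}{\left(-2 - 2\right) \left(-611\right) + 198} = - \frac{9720}{\left(-2 - 2\right) \left(-611\right) + 198} = - \frac{9720}{\left(-4\right) \left(-611\right) + 198} = - \frac{9720}{2444 + 198} = - \frac{9720}{2642} = \left(-9720\right) \frac{1}{2642} = - \frac{4860}{1321}$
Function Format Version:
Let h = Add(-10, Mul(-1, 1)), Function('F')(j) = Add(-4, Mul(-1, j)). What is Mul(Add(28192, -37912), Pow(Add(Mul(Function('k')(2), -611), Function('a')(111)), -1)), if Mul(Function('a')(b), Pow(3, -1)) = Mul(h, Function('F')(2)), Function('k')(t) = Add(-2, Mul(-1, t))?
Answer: Rational(-4860, 1321) ≈ -3.6790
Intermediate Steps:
h = -11 (h = Add(-10, -1) = -11)
Function('a')(b) = 198 (Function('a')(b) = Mul(3, Mul(-11, Add(-4, Mul(-1, 2)))) = Mul(3, Mul(-11, Add(-4, -2))) = Mul(3, Mul(-11, -6)) = Mul(3, 66) = 198)
Mul(Add(28192, -37912), Pow(Add(Mul(Function('k')(2), -611), Function('a')(111)), -1)) = Mul(Add(28192, -37912), Pow(Add(Mul(Add(-2, Mul(-1, 2)), -611), 198), -1)) = Mul(-9720, Pow(Add(Mul(Add(-2, -2), -611), 198), -1)) = Mul(-9720, Pow(Add(Mul(-4, -611), 198), -1)) = Mul(-9720, Pow(Add(2444, 198), -1)) = Mul(-9720, Pow(2642, -1)) = Mul(-9720, Rational(1, 2642)) = Rational(-4860, 1321)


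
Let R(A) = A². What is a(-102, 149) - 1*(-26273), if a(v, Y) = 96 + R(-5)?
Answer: 26394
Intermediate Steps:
a(v, Y) = 121 (a(v, Y) = 96 + (-5)² = 96 + 25 = 121)
a(-102, 149) - 1*(-26273) = 121 - 1*(-26273) = 121 + 26273 = 26394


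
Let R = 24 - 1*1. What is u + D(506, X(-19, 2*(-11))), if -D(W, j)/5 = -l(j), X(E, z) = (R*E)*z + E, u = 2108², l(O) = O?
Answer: 4491639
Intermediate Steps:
R = 23 (R = 24 - 1 = 23)
u = 4443664
X(E, z) = E + 23*E*z (X(E, z) = (23*E)*z + E = 23*E*z + E = E + 23*E*z)
D(W, j) = 5*j (D(W, j) = -(-5)*j = 5*j)
u + D(506, X(-19, 2*(-11))) = 4443664 + 5*(-19*(1 + 23*(2*(-11)))) = 4443664 + 5*(-19*(1 + 23*(-22))) = 4443664 + 5*(-19*(1 - 506)) = 4443664 + 5*(-19*(-505)) = 4443664 + 5*9595 = 4443664 + 47975 = 4491639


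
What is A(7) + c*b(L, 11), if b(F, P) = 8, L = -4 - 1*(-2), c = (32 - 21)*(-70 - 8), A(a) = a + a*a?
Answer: -6808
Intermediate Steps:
A(a) = a + a²
c = -858 (c = 11*(-78) = -858)
L = -2 (L = -4 + 2 = -2)
A(7) + c*b(L, 11) = 7*(1 + 7) - 858*8 = 7*8 - 6864 = 56 - 6864 = -6808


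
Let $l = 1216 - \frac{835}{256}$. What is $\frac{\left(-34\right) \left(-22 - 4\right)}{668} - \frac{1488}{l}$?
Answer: $\frac{1665635}{17282329} \approx 0.096378$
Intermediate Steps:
$l = \frac{310461}{256}$ ($l = 1216 - 835 \cdot \frac{1}{256} = 1216 - \frac{835}{256} = \frac{310461}{256} \approx 1212.7$)
$\frac{\left(-34\right) \left(-22 - 4\right)}{668} - \frac{1488}{l} = \frac{\left(-34\right) \left(-22 - 4\right)}{668} - \frac{1488}{\frac{310461}{256}} = \left(-34\right) \left(-26\right) \frac{1}{668} - \frac{126976}{103487} = 884 \cdot \frac{1}{668} - \frac{126976}{103487} = \frac{221}{167} - \frac{126976}{103487} = \frac{1665635}{17282329}$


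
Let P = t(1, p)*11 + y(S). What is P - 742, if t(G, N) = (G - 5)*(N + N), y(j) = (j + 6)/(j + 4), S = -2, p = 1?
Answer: -828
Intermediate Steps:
y(j) = (6 + j)/(4 + j)
t(G, N) = 2*N*(-5 + G) (t(G, N) = (-5 + G)*(2*N) = 2*N*(-5 + G))
P = -86 (P = (2*1*(-5 + 1))*11 + (6 - 2)/(4 - 2) = (2*1*(-4))*11 + 4/2 = -8*11 + (½)*4 = -88 + 2 = -86)
P - 742 = -86 - 742 = -828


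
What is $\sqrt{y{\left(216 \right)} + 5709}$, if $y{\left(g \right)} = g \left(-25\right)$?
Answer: $\sqrt{309} \approx 17.578$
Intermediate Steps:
$y{\left(g \right)} = - 25 g$
$\sqrt{y{\left(216 \right)} + 5709} = \sqrt{\left(-25\right) 216 + 5709} = \sqrt{-5400 + 5709} = \sqrt{309}$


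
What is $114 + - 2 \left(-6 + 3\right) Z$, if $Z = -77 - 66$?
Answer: $-744$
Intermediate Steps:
$Z = -143$
$114 + - 2 \left(-6 + 3\right) Z = 114 + - 2 \left(-6 + 3\right) \left(-143\right) = 114 + \left(-2\right) \left(-3\right) \left(-143\right) = 114 + 6 \left(-143\right) = 114 - 858 = -744$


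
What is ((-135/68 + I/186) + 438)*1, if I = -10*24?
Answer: 916399/2108 ≈ 434.72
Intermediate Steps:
I = -240
((-135/68 + I/186) + 438)*1 = ((-135/68 - 240/186) + 438)*1 = ((-135*1/68 - 240*1/186) + 438)*1 = ((-135/68 - 40/31) + 438)*1 = (-6905/2108 + 438)*1 = (916399/2108)*1 = 916399/2108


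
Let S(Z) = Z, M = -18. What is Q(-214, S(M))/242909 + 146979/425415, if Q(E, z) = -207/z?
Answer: 23804942789/68891421490 ≈ 0.34554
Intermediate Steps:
Q(-214, S(M))/242909 + 146979/425415 = -207/(-18)/242909 + 146979/425415 = -207*(-1/18)*(1/242909) + 146979*(1/425415) = (23/2)*(1/242909) + 48993/141805 = 23/485818 + 48993/141805 = 23804942789/68891421490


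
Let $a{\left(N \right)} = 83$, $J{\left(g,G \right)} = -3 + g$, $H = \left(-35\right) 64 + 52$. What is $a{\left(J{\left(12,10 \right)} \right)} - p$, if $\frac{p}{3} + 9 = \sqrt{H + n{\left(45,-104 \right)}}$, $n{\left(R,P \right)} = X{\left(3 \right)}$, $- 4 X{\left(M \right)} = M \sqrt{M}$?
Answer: $110 - \frac{3 \sqrt{-8752 - 3 \sqrt{3}}}{2} \approx 110.0 - 140.37 i$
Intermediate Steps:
$X{\left(M \right)} = - \frac{M^{\frac{3}{2}}}{4}$ ($X{\left(M \right)} = - \frac{M \sqrt{M}}{4} = - \frac{M^{\frac{3}{2}}}{4}$)
$n{\left(R,P \right)} = - \frac{3 \sqrt{3}}{4}$ ($n{\left(R,P \right)} = - \frac{3^{\frac{3}{2}}}{4} = - \frac{3 \sqrt{3}}{4}$)
$H = -2188$ ($H = -2240 + 52 = -2188$)
$p = -27 + 3 \sqrt{-2188 - \frac{3 \sqrt{3}}{4}} \approx -27.0 + 140.37 i$
$a{\left(J{\left(12,10 \right)} \right)} - p = 83 - \left(-27 + \frac{3 i \sqrt{8752 + 3 \sqrt{3}}}{2}\right) = 83 + \left(27 - \frac{3 i \sqrt{8752 + 3 \sqrt{3}}}{2}\right) = 110 - \frac{3 i \sqrt{8752 + 3 \sqrt{3}}}{2}$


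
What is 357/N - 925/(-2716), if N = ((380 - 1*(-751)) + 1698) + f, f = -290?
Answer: 3318187/6895924 ≈ 0.48118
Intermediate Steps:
N = 2539 (N = ((380 - 1*(-751)) + 1698) - 290 = ((380 + 751) + 1698) - 290 = (1131 + 1698) - 290 = 2829 - 290 = 2539)
357/N - 925/(-2716) = 357/2539 - 925/(-2716) = 357*(1/2539) - 925*(-1/2716) = 357/2539 + 925/2716 = 3318187/6895924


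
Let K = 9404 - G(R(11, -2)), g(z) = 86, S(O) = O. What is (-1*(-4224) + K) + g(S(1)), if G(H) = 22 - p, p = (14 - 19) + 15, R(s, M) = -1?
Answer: 13702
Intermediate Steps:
p = 10 (p = -5 + 15 = 10)
G(H) = 12 (G(H) = 22 - 1*10 = 22 - 10 = 12)
K = 9392 (K = 9404 - 1*12 = 9404 - 12 = 9392)
(-1*(-4224) + K) + g(S(1)) = (-1*(-4224) + 9392) + 86 = (4224 + 9392) + 86 = 13616 + 86 = 13702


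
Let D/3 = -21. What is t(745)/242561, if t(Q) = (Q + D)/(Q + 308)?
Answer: 62/23219703 ≈ 2.6701e-6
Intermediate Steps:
D = -63 (D = 3*(-21) = -63)
t(Q) = (-63 + Q)/(308 + Q) (t(Q) = (Q - 63)/(Q + 308) = (-63 + Q)/(308 + Q))
t(745)/242561 = ((-63 + 745)/(308 + 745))/242561 = (682/1053)*(1/242561) = 62/23219703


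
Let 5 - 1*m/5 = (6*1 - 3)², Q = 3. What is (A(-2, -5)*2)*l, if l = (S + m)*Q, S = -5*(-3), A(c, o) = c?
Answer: 60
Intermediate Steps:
S = 15
m = -20 (m = 25 - 5*(6*1 - 3)² = 25 - 5*(6 - 3)² = 25 - 5*3² = 25 - 5*9 = 25 - 45 = -20)
l = -15 (l = (15 - 20)*3 = -5*3 = -15)
(A(-2, -5)*2)*l = -2*2*(-15) = -4*(-15) = 60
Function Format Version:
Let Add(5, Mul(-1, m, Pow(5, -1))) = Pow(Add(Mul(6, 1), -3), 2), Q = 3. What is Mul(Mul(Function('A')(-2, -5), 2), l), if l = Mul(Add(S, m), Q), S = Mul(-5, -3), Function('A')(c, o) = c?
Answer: 60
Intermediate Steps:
S = 15
m = -20 (m = Add(25, Mul(-5, Pow(Add(Mul(6, 1), -3), 2))) = Add(25, Mul(-5, Pow(Add(6, -3), 2))) = Add(25, Mul(-5, Pow(3, 2))) = Add(25, Mul(-5, 9)) = Add(25, -45) = -20)
l = -15 (l = Mul(Add(15, -20), 3) = Mul(-5, 3) = -15)
Mul(Mul(Function('A')(-2, -5), 2), l) = Mul(Mul(-2, 2), -15) = Mul(-4, -15) = 60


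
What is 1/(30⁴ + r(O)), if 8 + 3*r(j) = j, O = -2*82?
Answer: 3/2429828 ≈ 1.2347e-6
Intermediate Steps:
O = -164
r(j) = -8/3 + j/3
1/(30⁴ + r(O)) = 1/(30⁴ + (-8/3 + (⅓)*(-164))) = 1/(810000 + (-8/3 - 164/3)) = 1/(810000 - 172/3) = 1/(2429828/3) = 3/2429828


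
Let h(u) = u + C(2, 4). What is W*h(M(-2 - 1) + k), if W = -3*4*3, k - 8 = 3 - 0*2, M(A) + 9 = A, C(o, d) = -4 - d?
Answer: 324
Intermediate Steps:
M(A) = -9 + A
k = 11 (k = 8 + (3 - 0*2) = 8 + (3 - 1*0) = 8 + (3 + 0) = 8 + 3 = 11)
h(u) = -8 + u (h(u) = u + (-4 - 1*4) = u + (-4 - 4) = u - 8 = -8 + u)
W = -36 (W = -12*3 = -36)
W*h(M(-2 - 1) + k) = -36*(-8 + ((-9 + (-2 - 1)) + 11)) = -36*(-8 + ((-9 - 3) + 11)) = -36*(-8 + (-12 + 11)) = -36*(-8 - 1) = -36*(-9) = 324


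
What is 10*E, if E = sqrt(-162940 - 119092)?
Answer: 40*I*sqrt(17627) ≈ 5310.7*I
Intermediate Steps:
E = 4*I*sqrt(17627) (E = sqrt(-282032) = 4*I*sqrt(17627) ≈ 531.07*I)
10*E = 10*(4*I*sqrt(17627)) = 40*I*sqrt(17627)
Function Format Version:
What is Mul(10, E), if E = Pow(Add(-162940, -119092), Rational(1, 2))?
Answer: Mul(40, I, Pow(17627, Rational(1, 2))) ≈ Mul(5310.7, I)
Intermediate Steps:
E = Mul(4, I, Pow(17627, Rational(1, 2))) (E = Pow(-282032, Rational(1, 2)) = Mul(4, I, Pow(17627, Rational(1, 2))) ≈ Mul(531.07, I))
Mul(10, E) = Mul(10, Mul(4, I, Pow(17627, Rational(1, 2)))) = Mul(40, I, Pow(17627, Rational(1, 2)))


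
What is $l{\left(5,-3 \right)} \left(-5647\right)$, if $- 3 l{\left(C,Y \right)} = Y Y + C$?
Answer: $\frac{79058}{3} \approx 26353.0$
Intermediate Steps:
$l{\left(C,Y \right)} = - \frac{C}{3} - \frac{Y^{2}}{3}$ ($l{\left(C,Y \right)} = - \frac{Y Y + C}{3} = - \frac{Y^{2} + C}{3} = - \frac{C + Y^{2}}{3} = - \frac{C}{3} - \frac{Y^{2}}{3}$)
$l{\left(5,-3 \right)} \left(-5647\right) = \left(\left(- \frac{1}{3}\right) 5 - \frac{\left(-3\right)^{2}}{3}\right) \left(-5647\right) = \left(- \frac{5}{3} - 3\right) \left(-5647\right) = \left(- \frac{14}{3}\right) \left(-5647\right) = \frac{79058}{3}$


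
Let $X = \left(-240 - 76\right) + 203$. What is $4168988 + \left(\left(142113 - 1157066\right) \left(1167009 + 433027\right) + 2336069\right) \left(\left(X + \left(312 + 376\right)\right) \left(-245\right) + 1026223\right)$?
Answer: $-1437768854710125184$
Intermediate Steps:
$X = -113$ ($X = -316 + 203 = -113$)
$4168988 + \left(\left(142113 - 1157066\right) \left(1167009 + 433027\right) + 2336069\right) \left(\left(X + \left(312 + 376\right)\right) \left(-245\right) + 1026223\right) = 4168988 + \left(\left(142113 - 1157066\right) \left(1167009 + 433027\right) + 2336069\right) \left(\left(-113 + \left(312 + 376\right)\right) \left(-245\right) + 1026223\right) = 4168988 + \left(\left(-1014953\right) 1600036 + 2336069\right) \left(\left(-113 + 688\right) \left(-245\right) + 1026223\right) = 4168988 + \left(-1623961338308 + 2336069\right) \left(575 \left(-245\right) + 1026223\right) = 4168988 - 1623959002239 \left(-140875 + 1026223\right) = 4168988 - 1437768854714294172 = -1437768854710125184$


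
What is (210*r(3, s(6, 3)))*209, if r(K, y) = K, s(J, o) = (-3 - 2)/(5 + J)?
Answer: 131670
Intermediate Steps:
s(J, o) = -5/(5 + J)
(210*r(3, s(6, 3)))*209 = (210*3)*209 = 630*209 = 131670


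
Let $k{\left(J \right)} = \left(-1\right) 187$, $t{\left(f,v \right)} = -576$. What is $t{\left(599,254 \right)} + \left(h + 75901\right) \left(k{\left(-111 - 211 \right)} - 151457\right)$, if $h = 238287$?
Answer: $-47644725648$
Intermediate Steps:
$k{\left(J \right)} = -187$
$t{\left(599,254 \right)} + \left(h + 75901\right) \left(k{\left(-111 - 211 \right)} - 151457\right) = -576 + \left(238287 + 75901\right) \left(-187 - 151457\right) = -576 + 314188 \left(-151644\right) = -576 - 47644725072 = -47644725648$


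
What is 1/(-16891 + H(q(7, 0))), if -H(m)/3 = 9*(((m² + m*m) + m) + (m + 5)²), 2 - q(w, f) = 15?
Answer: -1/27394 ≈ -3.6504e-5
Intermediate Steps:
q(w, f) = -13 (q(w, f) = 2 - 1*15 = 2 - 15 = -13)
H(m) = -54*m² - 27*m - 27*(5 + m)² (H(m) = -27*(((m² + m*m) + m) + (m + 5)²) = -27*(((m² + m²) + m) + (5 + m)²) = -27*((2*m² + m) + (5 + m)²) = -27*((m + 2*m²) + (5 + m)²) = -27*(m + (5 + m)² + 2*m²) = -3*(9*m + 9*(5 + m)² + 18*m²) = -54*m² - 27*m - 27*(5 + m)²)
1/(-16891 + H(q(7, 0))) = 1/(-16891 + (-675 - 297*(-13) - 81*(-13)²)) = 1/(-16891 + (-675 + 3861 - 81*169)) = 1/(-16891 + (-675 + 3861 - 13689)) = 1/(-16891 - 10503) = 1/(-27394) = -1/27394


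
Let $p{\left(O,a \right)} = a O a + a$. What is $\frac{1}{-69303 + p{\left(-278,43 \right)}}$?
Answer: $- \frac{1}{583282} \approx -1.7144 \cdot 10^{-6}$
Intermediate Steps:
$p{\left(O,a \right)} = a + O a^{2}$ ($p{\left(O,a \right)} = O a a + a = O a^{2} + a = a + O a^{2}$)
$\frac{1}{-69303 + p{\left(-278,43 \right)}} = \frac{1}{-69303 + 43 \left(1 - 11954\right)} = \frac{1}{-69303 + 43 \left(-11953\right)} = \frac{1}{-69303 - 513979} = \frac{1}{-583282} = - \frac{1}{583282}$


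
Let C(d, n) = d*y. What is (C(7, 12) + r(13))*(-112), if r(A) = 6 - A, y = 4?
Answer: -2352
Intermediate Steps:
C(d, n) = 4*d (C(d, n) = d*4 = 4*d)
(C(7, 12) + r(13))*(-112) = (4*7 + (6 - 1*13))*(-112) = (28 + (6 - 13))*(-112) = (28 - 7)*(-112) = 21*(-112) = -2352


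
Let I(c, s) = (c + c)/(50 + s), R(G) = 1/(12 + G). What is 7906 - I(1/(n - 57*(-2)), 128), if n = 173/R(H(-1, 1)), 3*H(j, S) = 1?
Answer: 4744604059/600127 ≈ 7906.0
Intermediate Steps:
H(j, S) = ⅓ (H(j, S) = (⅓)*1 = ⅓)
n = 6401/3 (n = 173/(1/(12 + ⅓)) = 173/(1/(37/3)) = 173/(3/37) = 173*(37/3) = 6401/3 ≈ 2133.7)
I(c, s) = 2*c/(50 + s) (I(c, s) = (2*c)/(50 + s) = 2*c/(50 + s))
7906 - I(1/(n - 57*(-2)), 128) = 7906 - 2/((6401/3 - 57*(-2))*(50 + 128)) = 7906 - 2/((6401/3 + 114)*178) = 7906 - 2/(6743/3*178) = 7906 - 2*3/(6743*178) = 7906 - 1*3/600127 = 7906 - 3/600127 = 4744604059/600127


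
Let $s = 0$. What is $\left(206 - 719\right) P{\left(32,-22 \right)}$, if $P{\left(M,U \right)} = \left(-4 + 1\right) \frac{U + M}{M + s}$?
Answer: $\frac{7695}{16} \approx 480.94$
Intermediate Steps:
$P{\left(M,U \right)} = - \frac{3 \left(M + U\right)}{M}$ ($P{\left(M,U \right)} = \left(-4 + 1\right) \frac{U + M}{M + 0} = - 3 \frac{M + U}{M} = - \frac{3 \left(M + U\right)}{M}$)
$\left(206 - 719\right) P{\left(32,-22 \right)} = \left(206 - 719\right) \left(-3 - - \frac{66}{32}\right) = \left(206 - 719\right) \left(-3 - \left(-66\right) \frac{1}{32}\right) = \left(206 - 719\right) \left(-3 + \frac{33}{16}\right) = \left(-513\right) \left(- \frac{15}{16}\right) = \frac{7695}{16}$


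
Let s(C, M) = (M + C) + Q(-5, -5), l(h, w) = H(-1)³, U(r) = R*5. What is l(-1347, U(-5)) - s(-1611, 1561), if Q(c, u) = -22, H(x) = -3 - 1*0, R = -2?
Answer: 45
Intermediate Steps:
H(x) = -3 (H(x) = -3 + 0 = -3)
U(r) = -10 (U(r) = -2*5 = -10)
l(h, w) = -27 (l(h, w) = (-3)³ = -27)
s(C, M) = -22 + C + M (s(C, M) = (M + C) - 22 = (C + M) - 22 = -22 + C + M)
l(-1347, U(-5)) - s(-1611, 1561) = -27 - (-22 - 1611 + 1561) = -27 - 1*(-72) = -27 + 72 = 45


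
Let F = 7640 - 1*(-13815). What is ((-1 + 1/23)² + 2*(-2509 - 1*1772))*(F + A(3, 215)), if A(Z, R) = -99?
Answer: -96717351784/529 ≈ -1.8283e+8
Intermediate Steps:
F = 21455 (F = 7640 + 13815 = 21455)
((-1 + 1/23)² + 2*(-2509 - 1*1772))*(F + A(3, 215)) = ((-1 + 1/23)² + 2*(-2509 - 1*1772))*(21455 - 99) = ((-1 + 1/23)² + 2*(-2509 - 1772))*21356 = ((-22/23)² + 2*(-4281))*21356 = (484/529 - 8562)*21356 = -4528814/529*21356 = -96717351784/529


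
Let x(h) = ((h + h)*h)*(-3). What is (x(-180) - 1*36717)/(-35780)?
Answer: 231117/35780 ≈ 6.4594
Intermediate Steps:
x(h) = -6*h**2 (x(h) = ((2*h)*h)*(-3) = (2*h**2)*(-3) = -6*h**2)
(x(-180) - 1*36717)/(-35780) = (-6*(-180)**2 - 1*36717)/(-35780) = (-6*32400 - 36717)*(-1/35780) = (-194400 - 36717)*(-1/35780) = -231117*(-1/35780) = 231117/35780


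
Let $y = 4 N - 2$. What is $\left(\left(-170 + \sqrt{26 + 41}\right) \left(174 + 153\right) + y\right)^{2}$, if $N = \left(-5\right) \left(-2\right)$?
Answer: $3093188947 - 36331008 \sqrt{67} \approx 2.7958 \cdot 10^{9}$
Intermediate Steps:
$N = 10$
$y = 38$ ($y = 4 \cdot 10 - 2 = 40 - 2 = 38$)
$\left(\left(-170 + \sqrt{26 + 41}\right) \left(174 + 153\right) + y\right)^{2} = \left(\left(-170 + \sqrt{26 + 41}\right) \left(174 + 153\right) + 38\right)^{2} = \left(\left(-170 + \sqrt{67}\right) 327 + 38\right)^{2} = \left(\left(-55590 + 327 \sqrt{67}\right) + 38\right)^{2} = \left(-55552 + 327 \sqrt{67}\right)^{2}$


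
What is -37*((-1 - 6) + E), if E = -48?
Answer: 2035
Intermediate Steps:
-37*((-1 - 6) + E) = -37*((-1 - 6) - 48) = -37*(-7 - 48) = -37*(-55) = 2035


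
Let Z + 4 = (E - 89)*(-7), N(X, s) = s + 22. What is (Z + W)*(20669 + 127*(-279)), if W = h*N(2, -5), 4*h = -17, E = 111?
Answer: 3399411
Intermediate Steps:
N(X, s) = 22 + s
h = -17/4 (h = (1/4)*(-17) = -17/4 ≈ -4.2500)
W = -289/4 (W = -17*(22 - 5)/4 = -17/4*17 = -289/4 ≈ -72.250)
Z = -158 (Z = -4 + (111 - 89)*(-7) = -4 + 22*(-7) = -4 - 154 = -158)
(Z + W)*(20669 + 127*(-279)) = (-158 - 289/4)*(20669 + 127*(-279)) = -921*(20669 - 35433)/4 = -921/4*(-14764) = 3399411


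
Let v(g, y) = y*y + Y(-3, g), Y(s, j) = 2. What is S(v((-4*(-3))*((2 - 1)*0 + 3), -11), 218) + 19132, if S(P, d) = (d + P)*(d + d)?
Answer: 167808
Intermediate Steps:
v(g, y) = 2 + y² (v(g, y) = y*y + 2 = y² + 2 = 2 + y²)
S(P, d) = 2*d*(P + d) (S(P, d) = (P + d)*(2*d) = 2*d*(P + d))
S(v((-4*(-3))*((2 - 1)*0 + 3), -11), 218) + 19132 = 2*218*((2 + (-11)²) + 218) + 19132 = 2*218*((2 + 121) + 218) + 19132 = 2*218*(123 + 218) + 19132 = 2*218*341 + 19132 = 148676 + 19132 = 167808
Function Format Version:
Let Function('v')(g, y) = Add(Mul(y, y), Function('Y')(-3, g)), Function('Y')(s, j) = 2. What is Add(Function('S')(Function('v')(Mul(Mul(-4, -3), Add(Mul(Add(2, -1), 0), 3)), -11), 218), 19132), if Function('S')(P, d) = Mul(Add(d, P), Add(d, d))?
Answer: 167808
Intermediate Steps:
Function('v')(g, y) = Add(2, Pow(y, 2)) (Function('v')(g, y) = Add(Mul(y, y), 2) = Add(Pow(y, 2), 2) = Add(2, Pow(y, 2)))
Function('S')(P, d) = Mul(2, d, Add(P, d)) (Function('S')(P, d) = Mul(Add(P, d), Mul(2, d)) = Mul(2, d, Add(P, d)))
Add(Function('S')(Function('v')(Mul(Mul(-4, -3), Add(Mul(Add(2, -1), 0), 3)), -11), 218), 19132) = Add(Mul(2, 218, Add(Add(2, Pow(-11, 2)), 218)), 19132) = Add(Mul(2, 218, Add(Add(2, 121), 218)), 19132) = Add(Mul(2, 218, Add(123, 218)), 19132) = Add(Mul(2, 218, 341), 19132) = Add(148676, 19132) = 167808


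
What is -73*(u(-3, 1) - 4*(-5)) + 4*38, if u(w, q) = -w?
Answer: -1527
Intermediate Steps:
-73*(u(-3, 1) - 4*(-5)) + 4*38 = -73*(-1*(-3) - 4*(-5)) + 4*38 = -73*(3 + 20) + 152 = -73*23 + 152 = -1679 + 152 = -1527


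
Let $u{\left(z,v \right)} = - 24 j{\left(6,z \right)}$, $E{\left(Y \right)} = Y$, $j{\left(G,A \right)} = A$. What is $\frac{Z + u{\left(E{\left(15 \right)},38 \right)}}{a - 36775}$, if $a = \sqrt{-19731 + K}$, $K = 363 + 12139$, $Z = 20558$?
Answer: $- \frac{371390725}{676203927} - \frac{10099 i \sqrt{7229}}{676203927} \approx -0.54923 - 0.0012698 i$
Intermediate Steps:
$K = 12502$
$u{\left(z,v \right)} = - 24 z$
$a = i \sqrt{7229}$ ($a = \sqrt{-19731 + 12502} = \sqrt{-7229} = i \sqrt{7229} \approx 85.024 i$)
$\frac{Z + u{\left(E{\left(15 \right)},38 \right)}}{a - 36775} = \frac{20558 - 360}{i \sqrt{7229} - 36775} = \frac{20558 - 360}{-36775 + i \sqrt{7229}} = \frac{20198}{-36775 + i \sqrt{7229}}$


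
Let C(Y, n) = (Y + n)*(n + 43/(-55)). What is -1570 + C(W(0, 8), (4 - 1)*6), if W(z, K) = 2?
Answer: -13482/11 ≈ -1225.6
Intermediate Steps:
C(Y, n) = (-43/55 + n)*(Y + n) (C(Y, n) = (Y + n)*(n + 43*(-1/55)) = (Y + n)*(n - 43/55) = (Y + n)*(-43/55 + n) = (-43/55 + n)*(Y + n))
-1570 + C(W(0, 8), (4 - 1)*6) = -1570 + (((4 - 1)*6)² - 43/55*2 - 43*(4 - 1)*6/55 + 2*((4 - 1)*6)) = -1570 + ((3*6)² - 86/55 - 129*6/55 + 2*(3*6)) = -1570 + (18² - 86/55 - 43/55*18 + 2*18) = -1570 + (324 - 86/55 - 774/55 + 36) = -1570 + 3788/11 = -13482/11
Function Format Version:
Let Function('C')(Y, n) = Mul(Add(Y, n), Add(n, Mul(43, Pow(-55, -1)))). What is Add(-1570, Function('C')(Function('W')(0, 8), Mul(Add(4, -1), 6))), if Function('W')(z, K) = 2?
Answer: Rational(-13482, 11) ≈ -1225.6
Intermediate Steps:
Function('C')(Y, n) = Mul(Add(Rational(-43, 55), n), Add(Y, n)) (Function('C')(Y, n) = Mul(Add(Y, n), Add(n, Mul(43, Rational(-1, 55)))) = Mul(Add(Y, n), Add(n, Rational(-43, 55))) = Mul(Add(Y, n), Add(Rational(-43, 55), n)) = Mul(Add(Rational(-43, 55), n), Add(Y, n)))
Add(-1570, Function('C')(Function('W')(0, 8), Mul(Add(4, -1), 6))) = Add(-1570, Add(Pow(Mul(Add(4, -1), 6), 2), Mul(Rational(-43, 55), 2), Mul(Rational(-43, 55), Mul(Add(4, -1), 6)), Mul(2, Mul(Add(4, -1), 6)))) = Add(-1570, Add(Pow(Mul(3, 6), 2), Rational(-86, 55), Mul(Rational(-43, 55), Mul(3, 6)), Mul(2, Mul(3, 6)))) = Add(-1570, Add(Pow(18, 2), Rational(-86, 55), Mul(Rational(-43, 55), 18), Mul(2, 18))) = Add(-1570, Add(324, Rational(-86, 55), Rational(-774, 55), 36)) = Add(-1570, Rational(3788, 11)) = Rational(-13482, 11)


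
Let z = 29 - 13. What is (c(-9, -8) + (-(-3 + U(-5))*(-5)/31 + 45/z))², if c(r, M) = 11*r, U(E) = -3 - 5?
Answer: 2360890921/246016 ≈ 9596.5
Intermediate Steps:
U(E) = -8
z = 16
(c(-9, -8) + (-(-3 + U(-5))*(-5)/31 + 45/z))² = (11*(-9) + (-(-3 - 8)*(-5)/31 + 45/16))² = (-99 + (-(-11)*(-5)*(1/31) + 45*(1/16)))² = (-99 + (-1*55*(1/31) + 45/16))² = (-99 + (-55*1/31 + 45/16))² = (-99 + (-55/31 + 45/16))² = (-99 + 515/496)² = (-48589/496)² = 2360890921/246016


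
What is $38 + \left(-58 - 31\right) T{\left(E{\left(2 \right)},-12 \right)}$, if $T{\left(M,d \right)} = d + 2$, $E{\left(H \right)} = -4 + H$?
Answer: $928$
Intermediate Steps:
$T{\left(M,d \right)} = 2 + d$
$38 + \left(-58 - 31\right) T{\left(E{\left(2 \right)},-12 \right)} = 38 + \left(-58 - 31\right) \left(2 - 12\right) = 38 - -890 = 38 + 890 = 928$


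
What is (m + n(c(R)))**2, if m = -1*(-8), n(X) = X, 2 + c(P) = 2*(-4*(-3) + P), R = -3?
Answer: 576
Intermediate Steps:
c(P) = 22 + 2*P (c(P) = -2 + 2*(-4*(-3) + P) = -2 + 2*(12 + P) = -2 + (24 + 2*P) = 22 + 2*P)
m = 8
(m + n(c(R)))**2 = (8 + (22 + 2*(-3)))**2 = (8 + (22 - 6))**2 = (8 + 16)**2 = 24**2 = 576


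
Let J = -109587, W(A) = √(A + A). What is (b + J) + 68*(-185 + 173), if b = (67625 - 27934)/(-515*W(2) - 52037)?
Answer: -308357668/2793 ≈ -1.1040e+5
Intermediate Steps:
W(A) = √2*√A (W(A) = √(2*A) = √2*√A)
b = -2089/2793 (b = (67625 - 27934)/(-515*√2*√2 - 52037) = 39691/(-515*2 - 52037) = 39691/(-1030 - 52037) = 39691/(-53067) = 39691*(-1/53067) = -2089/2793 ≈ -0.74794)
(b + J) + 68*(-185 + 173) = (-2089/2793 - 109587) + 68*(-185 + 173) = -306078580/2793 + 68*(-12) = -306078580/2793 - 816 = -308357668/2793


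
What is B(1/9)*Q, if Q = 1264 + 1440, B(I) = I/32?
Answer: 169/18 ≈ 9.3889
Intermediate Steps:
B(I) = I/32 (B(I) = I*(1/32) = I/32)
Q = 2704
B(1/9)*Q = ((1/32)/9)*2704 = ((1/32)*(1/9))*2704 = (1/288)*2704 = 169/18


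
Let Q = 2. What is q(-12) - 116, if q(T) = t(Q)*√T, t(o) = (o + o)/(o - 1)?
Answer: -116 + 8*I*√3 ≈ -116.0 + 13.856*I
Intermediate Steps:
t(o) = 2*o/(-1 + o) (t(o) = (2*o)/(-1 + o) = 2*o/(-1 + o))
q(T) = 4*√T (q(T) = (2*2/(-1 + 2))*√T = (2*2/1)*√T = (2*2*1)*√T = 4*√T)
q(-12) - 116 = 4*√(-12) - 116 = 4*(2*I*√3) - 116 = 8*I*√3 - 116 = -116 + 8*I*√3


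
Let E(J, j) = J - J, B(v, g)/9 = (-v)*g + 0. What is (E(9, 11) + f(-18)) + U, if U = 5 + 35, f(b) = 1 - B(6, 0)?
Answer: 41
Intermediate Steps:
B(v, g) = -9*g*v (B(v, g) = 9*((-v)*g + 0) = 9*(-g*v + 0) = 9*(-g*v) = -9*g*v)
E(J, j) = 0
f(b) = 1 (f(b) = 1 - (-9)*0*6 = 1 - 1*0 = 1 + 0 = 1)
U = 40
(E(9, 11) + f(-18)) + U = (0 + 1) + 40 = 1 + 40 = 41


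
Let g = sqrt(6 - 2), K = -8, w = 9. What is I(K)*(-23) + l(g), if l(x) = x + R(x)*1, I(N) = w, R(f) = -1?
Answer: -206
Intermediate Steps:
I(N) = 9
g = 2 (g = sqrt(4) = 2)
l(x) = -1 + x (l(x) = x - 1*1 = x - 1 = -1 + x)
I(K)*(-23) + l(g) = 9*(-23) + (-1 + 2) = -207 + 1 = -206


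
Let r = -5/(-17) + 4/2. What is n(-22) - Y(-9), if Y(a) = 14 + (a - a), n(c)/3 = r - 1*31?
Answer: -1702/17 ≈ -100.12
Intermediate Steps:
r = 39/17 (r = -5*(-1/17) + 4*(1/2) = 5/17 + 2 = 39/17 ≈ 2.2941)
n(c) = -1464/17 (n(c) = 3*(39/17 - 1*31) = 3*(39/17 - 31) = 3*(-488/17) = -1464/17)
Y(a) = 14 (Y(a) = 14 + 0 = 14)
n(-22) - Y(-9) = -1464/17 - 1*14 = -1464/17 - 14 = -1702/17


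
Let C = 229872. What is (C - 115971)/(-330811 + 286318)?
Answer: -37967/14831 ≈ -2.5600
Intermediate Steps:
(C - 115971)/(-330811 + 286318) = (229872 - 115971)/(-330811 + 286318) = 113901/(-44493) = 113901*(-1/44493) = -37967/14831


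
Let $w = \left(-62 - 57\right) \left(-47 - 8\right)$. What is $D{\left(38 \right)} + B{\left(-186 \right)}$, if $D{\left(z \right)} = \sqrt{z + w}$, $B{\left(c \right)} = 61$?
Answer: $61 + \sqrt{6583} \approx 142.14$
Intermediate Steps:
$w = 6545$ ($w = \left(-119\right) \left(-55\right) = 6545$)
$D{\left(z \right)} = \sqrt{6545 + z}$ ($D{\left(z \right)} = \sqrt{z + 6545} = \sqrt{6545 + z}$)
$D{\left(38 \right)} + B{\left(-186 \right)} = \sqrt{6545 + 38} + 61 = \sqrt{6583} + 61 = 61 + \sqrt{6583}$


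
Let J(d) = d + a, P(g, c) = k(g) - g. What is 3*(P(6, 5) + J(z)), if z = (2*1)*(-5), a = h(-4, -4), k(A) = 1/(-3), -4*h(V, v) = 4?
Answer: -52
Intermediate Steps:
h(V, v) = -1 (h(V, v) = -¼*4 = -1)
k(A) = -⅓
a = -1
P(g, c) = -⅓ - g
z = -10 (z = 2*(-5) = -10)
J(d) = -1 + d (J(d) = d - 1 = -1 + d)
3*(P(6, 5) + J(z)) = 3*((-⅓ - 1*6) + (-1 - 10)) = 3*((-⅓ - 6) - 11) = 3*(-19/3 - 11) = 3*(-52/3) = -52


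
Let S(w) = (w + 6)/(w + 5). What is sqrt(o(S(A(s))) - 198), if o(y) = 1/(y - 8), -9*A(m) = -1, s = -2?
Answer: 2*I*sqrt(4853065)/313 ≈ 14.076*I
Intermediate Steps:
A(m) = 1/9 (A(m) = -1/9*(-1) = 1/9)
S(w) = (6 + w)/(5 + w)
o(y) = 1/(-8 + y)
sqrt(o(S(A(s))) - 198) = sqrt(1/(-8 + (6 + 1/9)/(5 + 1/9)) - 198) = sqrt(1/(-8 + (55/9)/(46/9)) - 198) = sqrt(1/(-8 + (9/46)*(55/9)) - 198) = sqrt(1/(-8 + 55/46) - 198) = sqrt(1/(-313/46) - 198) = sqrt(-46/313 - 198) = sqrt(-62020/313) = 2*I*sqrt(4853065)/313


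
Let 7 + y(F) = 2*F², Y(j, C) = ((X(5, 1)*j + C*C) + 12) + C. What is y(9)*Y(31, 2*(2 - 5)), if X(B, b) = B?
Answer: 30535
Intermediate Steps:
Y(j, C) = 12 + C + C² + 5*j (Y(j, C) = ((5*j + C*C) + 12) + C = ((5*j + C²) + 12) + C = ((C² + 5*j) + 12) + C = (12 + C² + 5*j) + C = 12 + C + C² + 5*j)
y(F) = -7 + 2*F²
y(9)*Y(31, 2*(2 - 5)) = (-7 + 2*9²)*(12 + 2*(2 - 5) + (2*(2 - 5))² + 5*31) = (-7 + 2*81)*(12 + 2*(-3) + (2*(-3))² + 155) = (-7 + 162)*(12 - 6 + (-6)² + 155) = 155*(12 - 6 + 36 + 155) = 155*197 = 30535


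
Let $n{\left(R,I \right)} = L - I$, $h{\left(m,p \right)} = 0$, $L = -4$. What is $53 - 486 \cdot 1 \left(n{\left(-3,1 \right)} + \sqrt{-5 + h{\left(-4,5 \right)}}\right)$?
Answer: $2483 - 486 i \sqrt{5} \approx 2483.0 - 1086.7 i$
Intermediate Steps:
$n{\left(R,I \right)} = -4 - I$
$53 - 486 \cdot 1 \left(n{\left(-3,1 \right)} + \sqrt{-5 + h{\left(-4,5 \right)}}\right) = 53 - 486 \cdot 1 \left(\left(-4 - 1\right) + \sqrt{-5 + 0}\right) = 53 - 486 \cdot 1 \left(\left(-4 - 1\right) + \sqrt{-5}\right) = 53 - 486 \cdot 1 \left(-5 + i \sqrt{5}\right) = 53 - 486 \left(-5 + i \sqrt{5}\right) = 53 + \left(2430 - 486 i \sqrt{5}\right) = 2483 - 486 i \sqrt{5}$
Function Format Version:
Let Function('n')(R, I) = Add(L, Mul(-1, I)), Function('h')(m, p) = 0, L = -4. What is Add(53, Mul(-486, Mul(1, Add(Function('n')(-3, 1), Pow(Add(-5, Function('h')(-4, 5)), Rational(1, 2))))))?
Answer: Add(2483, Mul(-486, I, Pow(5, Rational(1, 2)))) ≈ Add(2483.0, Mul(-1086.7, I))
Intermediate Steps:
Function('n')(R, I) = Add(-4, Mul(-1, I))
Add(53, Mul(-486, Mul(1, Add(Function('n')(-3, 1), Pow(Add(-5, Function('h')(-4, 5)), Rational(1, 2)))))) = Add(53, Mul(-486, Mul(1, Add(Add(-4, Mul(-1, 1)), Pow(Add(-5, 0), Rational(1, 2)))))) = Add(53, Mul(-486, Mul(1, Add(Add(-4, -1), Pow(-5, Rational(1, 2)))))) = Add(53, Mul(-486, Mul(1, Add(-5, Mul(I, Pow(5, Rational(1, 2))))))) = Add(53, Mul(-486, Add(-5, Mul(I, Pow(5, Rational(1, 2)))))) = Add(53, Add(2430, Mul(-486, I, Pow(5, Rational(1, 2))))) = Add(2483, Mul(-486, I, Pow(5, Rational(1, 2))))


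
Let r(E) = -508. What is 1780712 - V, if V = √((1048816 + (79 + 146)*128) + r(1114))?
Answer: 1780712 - 2*√269277 ≈ 1.7797e+6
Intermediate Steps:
V = 2*√269277 (V = √((1048816 + (79 + 146)*128) - 508) = √((1048816 + 225*128) - 508) = √((1048816 + 28800) - 508) = √(1077616 - 508) = √1077108 = 2*√269277 ≈ 1037.8)
1780712 - V = 1780712 - 2*√269277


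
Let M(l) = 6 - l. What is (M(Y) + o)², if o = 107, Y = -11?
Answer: 15376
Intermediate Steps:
(M(Y) + o)² = ((6 - 1*(-11)) + 107)² = ((6 + 11) + 107)² = (17 + 107)² = 124² = 15376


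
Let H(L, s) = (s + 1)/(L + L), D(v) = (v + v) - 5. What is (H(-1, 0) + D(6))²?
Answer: 169/4 ≈ 42.250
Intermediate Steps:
D(v) = -5 + 2*v (D(v) = 2*v - 5 = -5 + 2*v)
H(L, s) = (1 + s)/(2*L) (H(L, s) = (1 + s)/((2*L)) = (1 + s)*(1/(2*L)) = (1 + s)/(2*L))
(H(-1, 0) + D(6))² = ((½)*(1 + 0)/(-1) + (-5 + 2*6))² = ((½)*(-1)*1 + (-5 + 12))² = (-½ + 7)² = (13/2)² = 169/4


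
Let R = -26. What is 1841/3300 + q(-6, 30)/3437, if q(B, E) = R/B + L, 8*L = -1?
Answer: 4227603/7561400 ≈ 0.55910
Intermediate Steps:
L = -⅛ (L = (⅛)*(-1) = -⅛ ≈ -0.12500)
q(B, E) = -⅛ - 26/B (q(B, E) = -26/B - ⅛ = -⅛ - 26/B)
1841/3300 + q(-6, 30)/3437 = 1841/3300 + ((⅛)*(-208 - 1*(-6))/(-6))/3437 = 1841*(1/3300) + ((⅛)*(-⅙)*(-208 + 6))*(1/3437) = 1841/3300 + ((⅛)*(-⅙)*(-202))*(1/3437) = 1841/3300 + (101/24)*(1/3437) = 1841/3300 + 101/82488 = 4227603/7561400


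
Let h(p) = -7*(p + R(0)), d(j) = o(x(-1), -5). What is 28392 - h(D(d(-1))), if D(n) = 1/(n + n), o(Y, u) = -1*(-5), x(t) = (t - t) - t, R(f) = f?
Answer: 283927/10 ≈ 28393.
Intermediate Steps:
x(t) = -t (x(t) = 0 - t = -t)
o(Y, u) = 5
d(j) = 5
D(n) = 1/(2*n)
h(p) = -7*p (h(p) = -7*(p + 0) = -7*p)
28392 - h(D(d(-1))) = 28392 - (-7)*(1/2)/5 = 28392 - (-7)*(1/2)*(1/5) = 28392 - (-7)/10 = 28392 - 1*(-7/10) = 28392 + 7/10 = 283927/10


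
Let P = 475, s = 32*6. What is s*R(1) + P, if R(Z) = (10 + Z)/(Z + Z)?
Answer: 1531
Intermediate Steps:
s = 192
R(Z) = (10 + Z)/(2*Z) (R(Z) = (10 + Z)/((2*Z)) = (10 + Z)*(1/(2*Z)) = (10 + Z)/(2*Z))
s*R(1) + P = 192*((1/2)*(10 + 1)/1) + 475 = 192*((1/2)*1*11) + 475 = 192*(11/2) + 475 = 1056 + 475 = 1531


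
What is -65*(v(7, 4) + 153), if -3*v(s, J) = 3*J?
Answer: -9685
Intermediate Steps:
v(s, J) = -J
-65*(v(7, 4) + 153) = -65*(-1*4 + 153) = -65*(-4 + 153) = -65*149 = -9685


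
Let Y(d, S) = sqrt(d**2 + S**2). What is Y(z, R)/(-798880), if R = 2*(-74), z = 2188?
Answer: -sqrt(300578)/199720 ≈ -0.0027451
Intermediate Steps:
R = -148
Y(d, S) = sqrt(S**2 + d**2)
Y(z, R)/(-798880) = sqrt((-148)**2 + 2188**2)/(-798880) = sqrt(21904 + 4787344)*(-1/798880) = sqrt(4809248)*(-1/798880) = (4*sqrt(300578))*(-1/798880) = -sqrt(300578)/199720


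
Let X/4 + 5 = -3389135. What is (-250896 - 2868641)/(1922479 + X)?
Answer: 3119537/11634081 ≈ 0.26814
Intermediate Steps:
X = -13556560 (X = -20 + 4*(-3389135) = -20 - 13556540 = -13556560)
(-250896 - 2868641)/(1922479 + X) = (-250896 - 2868641)/(1922479 - 13556560) = -3119537/(-11634081) = -3119537*(-1/11634081) = 3119537/11634081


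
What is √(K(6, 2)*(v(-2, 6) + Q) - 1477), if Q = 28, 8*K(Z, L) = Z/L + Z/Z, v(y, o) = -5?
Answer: I*√5862/2 ≈ 38.282*I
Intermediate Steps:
K(Z, L) = ⅛ + Z/(8*L) (K(Z, L) = (Z/L + Z/Z)/8 = (Z/L + 1)/8 = (1 + Z/L)/8 = ⅛ + Z/(8*L))
√(K(6, 2)*(v(-2, 6) + Q) - 1477) = √(((⅛)*(2 + 6)/2)*(-5 + 28) - 1477) = √(((⅛)*(½)*8)*23 - 1477) = √((½)*23 - 1477) = √(23/2 - 1477) = √(-2931/2) = I*√5862/2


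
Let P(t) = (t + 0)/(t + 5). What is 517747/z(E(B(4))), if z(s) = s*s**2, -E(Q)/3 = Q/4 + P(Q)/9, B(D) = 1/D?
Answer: -530272600510464/8615125 ≈ -6.1551e+7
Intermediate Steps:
P(t) = t/(5 + t)
E(Q) = -3*Q/4 - Q/(3*(5 + Q)) (E(Q) = -3*(Q/4 + (Q/(5 + Q))/9) = -3*(Q*(1/4) + (Q/(5 + Q))*(1/9)) = -3*(Q/4 + Q/(9*(5 + Q))) = -3*Q/4 - Q/(3*(5 + Q)))
z(s) = s**3
517747/z(E(B(4))) = 517747/(((1/12)*(-49 - 9/4)/(4*(5 + 1/4)))**3) = 517747/(((1/12)*(1/4)*(-49 - 9*1/4)/(5 + 1/4))**3) = 517747/(((1/12)*(1/4)*(-49 - 9/4)/(21/4))**3) = 517747/(((1/12)*(1/4)*(4/21)*(-205/4))**3) = 517747/((-205/1008)**3) = 517747/(-8615125/1024192512) = 517747*(-1024192512/8615125) = -530272600510464/8615125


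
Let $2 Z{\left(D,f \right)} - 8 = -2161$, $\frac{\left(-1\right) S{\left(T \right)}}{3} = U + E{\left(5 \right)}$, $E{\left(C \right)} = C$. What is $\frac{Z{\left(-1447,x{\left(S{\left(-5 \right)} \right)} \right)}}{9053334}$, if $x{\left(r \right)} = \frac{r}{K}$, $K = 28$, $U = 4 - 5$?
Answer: $- \frac{2153}{18106668} \approx -0.00011891$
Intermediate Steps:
$U = -1$
$S{\left(T \right)} = -12$ ($S{\left(T \right)} = - 3 \left(-1 + 5\right) = \left(-3\right) 4 = -12$)
$x{\left(r \right)} = \frac{r}{28}$
$Z{\left(D,f \right)} = - \frac{2153}{2}$ ($Z{\left(D,f \right)} = 4 + \frac{1}{2} \left(-2161\right) = 4 - \frac{2161}{2} = - \frac{2153}{2}$)
$\frac{Z{\left(-1447,x{\left(S{\left(-5 \right)} \right)} \right)}}{9053334} = - \frac{2153}{2 \cdot 9053334} = \left(- \frac{2153}{2}\right) \frac{1}{9053334} = - \frac{2153}{18106668}$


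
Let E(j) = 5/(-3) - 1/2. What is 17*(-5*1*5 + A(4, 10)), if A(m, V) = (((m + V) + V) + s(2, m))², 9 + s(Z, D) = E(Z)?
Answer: 85493/36 ≈ 2374.8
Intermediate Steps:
E(j) = -13/6 (E(j) = 5*(-⅓) - 1*½ = -5/3 - ½ = -13/6)
s(Z, D) = -67/6 (s(Z, D) = -9 - 13/6 = -67/6)
A(m, V) = (-67/6 + m + 2*V)² (A(m, V) = (((m + V) + V) - 67/6)² = (((V + m) + V) - 67/6)² = ((m + 2*V) - 67/6)² = (-67/6 + m + 2*V)²)
17*(-5*1*5 + A(4, 10)) = 17*(-5*1*5 + (-67 + 6*4 + 12*10)²/36) = 17*(-5*5 + (-67 + 24 + 120)²/36) = 17*(-25 + (1/36)*77²) = 17*(-25 + (1/36)*5929) = 17*(-25 + 5929/36) = 17*(5029/36) = 85493/36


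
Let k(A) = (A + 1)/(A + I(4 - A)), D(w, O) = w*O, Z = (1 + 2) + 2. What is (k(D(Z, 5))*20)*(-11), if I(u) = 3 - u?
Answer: -5720/49 ≈ -116.73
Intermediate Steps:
Z = 5 (Z = 3 + 2 = 5)
D(w, O) = O*w
k(A) = (1 + A)/(-1 + 2*A) (k(A) = (A + 1)/(A + (3 - (4 - A))) = (1 + A)/(A + (3 + (-4 + A))) = (1 + A)/(A + (-1 + A)) = (1 + A)/(-1 + 2*A))
(k(D(Z, 5))*20)*(-11) = (((1 + 5*5)/(-1 + 2*(5*5)))*20)*(-11) = (((1 + 25)/(-1 + 2*25))*20)*(-11) = ((26/(-1 + 50))*20)*(-11) = ((26/49)*20)*(-11) = (520/49)*(-11) = -5720/49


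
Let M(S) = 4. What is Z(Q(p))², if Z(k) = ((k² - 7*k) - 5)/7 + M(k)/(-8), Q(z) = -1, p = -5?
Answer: 1/196 ≈ 0.0051020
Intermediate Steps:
Z(k) = -17/14 - k + k²/7 (Z(k) = ((k² - 7*k) - 5)/7 + 4/(-8) = (-5 + k² - 7*k)*(⅐) + 4*(-⅛) = (-5/7 - k + k²/7) - ½ = -17/14 - k + k²/7)
Z(Q(p))² = (-17/14 - 1*(-1) + (⅐)*(-1)²)² = (-17/14 + 1 + (⅐)*1)² = (-17/14 + 1 + ⅐)² = (-1/14)² = 1/196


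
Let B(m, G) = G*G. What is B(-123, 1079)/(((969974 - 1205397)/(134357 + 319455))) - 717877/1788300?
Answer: -944842280571060571/421006950900 ≈ -2.2442e+6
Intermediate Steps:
B(m, G) = G²
B(-123, 1079)/(((969974 - 1205397)/(134357 + 319455))) - 717877/1788300 = 1079²/(((969974 - 1205397)/(134357 + 319455))) - 717877/1788300 = 1164241/((-235423/453812)) - 717877*1/1788300 = 1164241/((-235423*1/453812)) - 717877/1788300 = 1164241/(-235423/453812) - 717877/1788300 = 1164241*(-453812/235423) - 717877/1788300 = -528346536692/235423 - 717877/1788300 = -944842280571060571/421006950900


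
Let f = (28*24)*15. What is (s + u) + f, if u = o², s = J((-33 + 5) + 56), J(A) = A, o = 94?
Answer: 18944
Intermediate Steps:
s = 28 (s = (-33 + 5) + 56 = -28 + 56 = 28)
u = 8836 (u = 94² = 8836)
f = 10080 (f = 672*15 = 10080)
(s + u) + f = (28 + 8836) + 10080 = 8864 + 10080 = 18944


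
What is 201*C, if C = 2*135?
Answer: 54270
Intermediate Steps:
C = 270
201*C = 201*270 = 54270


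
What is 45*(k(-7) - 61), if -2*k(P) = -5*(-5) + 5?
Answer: -3420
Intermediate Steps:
k(P) = -15 (k(P) = -(-5*(-5) + 5)/2 = -(25 + 5)/2 = -1/2*30 = -15)
45*(k(-7) - 61) = 45*(-15 - 61) = 45*(-76) = -3420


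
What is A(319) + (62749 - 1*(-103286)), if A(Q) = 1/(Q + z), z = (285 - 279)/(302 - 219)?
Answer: 4397104988/26483 ≈ 1.6604e+5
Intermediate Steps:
z = 6/83 ≈ 0.072289
A(Q) = 1/(6/83 + Q) (A(Q) = 1/(Q + 6/83) = 1/(6/83 + Q))
A(319) + (62749 - 1*(-103286)) = 83/(6 + 83*319) + (62749 - 1*(-103286)) = 83/(6 + 26477) + (62749 + 103286) = 83/26483 + 166035 = 4397104988/26483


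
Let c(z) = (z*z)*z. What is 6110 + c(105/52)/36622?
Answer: 31462506292985/5149346176 ≈ 6110.0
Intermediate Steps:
c(z) = z³ (c(z) = z²*z = z³)
6110 + c(105/52)/36622 = 6110 + (105/52)³/36622 = 6110 + (105*(1/52))³*(1/36622) = 6110 + (105/52)³*(1/36622) = 6110 + (1157625/140608)*(1/36622) = 6110 + 1157625/5149346176 = 31462506292985/5149346176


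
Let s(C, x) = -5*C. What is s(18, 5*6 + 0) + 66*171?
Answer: 11196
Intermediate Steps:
s(18, 5*6 + 0) + 66*171 = -5*18 + 66*171 = -90 + 11286 = 11196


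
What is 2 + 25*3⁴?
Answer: 2027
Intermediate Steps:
2 + 25*3⁴ = 2 + 25*81 = 2 + 2025 = 2027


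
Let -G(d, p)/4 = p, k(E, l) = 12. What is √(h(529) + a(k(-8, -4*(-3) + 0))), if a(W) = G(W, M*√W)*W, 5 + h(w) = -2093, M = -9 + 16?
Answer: √(-2098 - 672*√3) ≈ 57.113*I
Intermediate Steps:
M = 7
G(d, p) = -4*p
h(w) = -2098 (h(w) = -5 - 2093 = -2098)
a(W) = -28*W^(3/2) (a(W) = (-28*√W)*W = -28*W^(3/2))
√(h(529) + a(k(-8, -4*(-3) + 0))) = √(-2098 - 672*√3)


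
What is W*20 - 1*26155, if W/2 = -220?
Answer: -34955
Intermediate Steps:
W = -440 (W = 2*(-220) = -440)
W*20 - 1*26155 = -440*20 - 1*26155 = -8800 - 26155 = -34955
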